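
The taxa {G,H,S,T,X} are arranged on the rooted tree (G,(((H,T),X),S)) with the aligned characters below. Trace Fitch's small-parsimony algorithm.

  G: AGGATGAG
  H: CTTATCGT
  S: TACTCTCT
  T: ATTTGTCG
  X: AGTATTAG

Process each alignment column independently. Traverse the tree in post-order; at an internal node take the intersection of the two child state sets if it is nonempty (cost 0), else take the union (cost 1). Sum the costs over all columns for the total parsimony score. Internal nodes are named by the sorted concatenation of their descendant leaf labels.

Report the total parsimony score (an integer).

17

site 0, node HT: H={C} ∪ T={A} → {A,C} (+1)
site 0, node HTX: HT={A,C} ∩ X={A} → {A} (+0)
site 0, node HSTX: HTX={A} ∪ S={T} → {A,T} (+1)
site 0, node GHSTX: G={A} ∩ HSTX={A,T} → {A} (+0)
site 1, node HT: H={T} ∩ T={T} → {T} (+0)
site 1, node HTX: HT={T} ∪ X={G} → {G,T} (+1)
site 1, node HSTX: HTX={G,T} ∪ S={A} → {A,G,T} (+1)
site 1, node GHSTX: G={G} ∩ HSTX={A,G,T} → {G} (+0)
site 2, node HT: H={T} ∩ T={T} → {T} (+0)
site 2, node HTX: HT={T} ∩ X={T} → {T} (+0)
site 2, node HSTX: HTX={T} ∪ S={C} → {C,T} (+1)
site 2, node GHSTX: G={G} ∪ HSTX={C,T} → {C,G,T} (+1)
site 3, node HT: H={A} ∪ T={T} → {A,T} (+1)
site 3, node HTX: HT={A,T} ∩ X={A} → {A} (+0)
site 3, node HSTX: HTX={A} ∪ S={T} → {A,T} (+1)
site 3, node GHSTX: G={A} ∩ HSTX={A,T} → {A} (+0)
site 4, node HT: H={T} ∪ T={G} → {G,T} (+1)
site 4, node HTX: HT={G,T} ∩ X={T} → {T} (+0)
site 4, node HSTX: HTX={T} ∪ S={C} → {C,T} (+1)
site 4, node GHSTX: G={T} ∩ HSTX={C,T} → {T} (+0)
site 5, node HT: H={C} ∪ T={T} → {C,T} (+1)
site 5, node HTX: HT={C,T} ∩ X={T} → {T} (+0)
site 5, node HSTX: HTX={T} ∩ S={T} → {T} (+0)
site 5, node GHSTX: G={G} ∪ HSTX={T} → {G,T} (+1)
site 6, node HT: H={G} ∪ T={C} → {C,G} (+1)
site 6, node HTX: HT={C,G} ∪ X={A} → {A,C,G} (+1)
site 6, node HSTX: HTX={A,C,G} ∩ S={C} → {C} (+0)
site 6, node GHSTX: G={A} ∪ HSTX={C} → {A,C} (+1)
site 7, node HT: H={T} ∪ T={G} → {G,T} (+1)
site 7, node HTX: HT={G,T} ∩ X={G} → {G} (+0)
site 7, node HSTX: HTX={G} ∪ S={T} → {G,T} (+1)
site 7, node GHSTX: G={G} ∩ HSTX={G,T} → {G} (+0)
per-site changes: [2, 2, 2, 2, 2, 2, 3, 2]; total = 17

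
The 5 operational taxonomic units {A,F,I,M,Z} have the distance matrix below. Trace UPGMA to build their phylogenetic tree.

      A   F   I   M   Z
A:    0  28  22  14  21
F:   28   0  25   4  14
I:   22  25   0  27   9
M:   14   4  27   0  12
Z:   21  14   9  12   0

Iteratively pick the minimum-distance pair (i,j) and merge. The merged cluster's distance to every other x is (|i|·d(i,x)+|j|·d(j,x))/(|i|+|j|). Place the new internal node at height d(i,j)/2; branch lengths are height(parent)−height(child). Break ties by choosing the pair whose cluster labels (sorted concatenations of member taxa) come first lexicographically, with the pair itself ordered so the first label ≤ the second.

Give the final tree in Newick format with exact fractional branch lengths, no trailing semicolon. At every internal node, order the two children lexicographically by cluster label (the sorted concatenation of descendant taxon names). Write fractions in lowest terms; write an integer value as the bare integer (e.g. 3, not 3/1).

(A:85/8,((F:2,M:2):31/4,(I:9/2,Z:9/2):21/4):7/8)

1. join F+M (d=4) ⇒ FM; edges |F|=2, |M|=2
  updated: d(A,FM)=21, d(FM,I)=26, d(FM,Z)=13
2. join I+Z (d=9) ⇒ IZ; edges |I|=9/2, |Z|=9/2
  updated: d(A,IZ)=43/2, d(FM,IZ)=39/2
3. join FM+IZ (d=39/2) ⇒ FIMZ; edges |FM|=31/4, |IZ|=21/4
  updated: d(A,FIMZ)=85/4
4. join A+FIMZ (d=85/4) ⇒ AFIMZ; edges |A|=85/8, |FIMZ|=7/8
final tree: (A:85/8,((F:2,M:2):31/4,(I:9/2,Z:9/2):21/4):7/8)
total length: 75/2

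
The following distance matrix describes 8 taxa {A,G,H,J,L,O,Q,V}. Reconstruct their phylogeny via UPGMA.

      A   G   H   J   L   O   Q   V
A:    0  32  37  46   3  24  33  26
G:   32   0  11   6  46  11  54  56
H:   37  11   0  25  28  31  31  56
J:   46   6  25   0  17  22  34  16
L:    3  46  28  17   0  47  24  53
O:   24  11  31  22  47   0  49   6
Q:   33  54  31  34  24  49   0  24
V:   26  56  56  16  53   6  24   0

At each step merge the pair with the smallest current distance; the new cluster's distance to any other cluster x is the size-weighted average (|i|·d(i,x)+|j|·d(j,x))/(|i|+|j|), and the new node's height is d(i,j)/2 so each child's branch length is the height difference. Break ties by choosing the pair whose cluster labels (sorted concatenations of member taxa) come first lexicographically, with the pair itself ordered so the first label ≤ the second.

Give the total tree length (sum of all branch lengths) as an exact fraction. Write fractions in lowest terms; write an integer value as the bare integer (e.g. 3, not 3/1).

4997/60

iteration 1: select A,L (d=3); attach at lengths (3/2, 3/2); label the merged cluster AL
  updated: d(AL,G)=39, d(AL,H)=65/2, d(AL,J)=63/2, d(AL,O)=71/2, d(AL,Q)=57/2, d(AL,V)=79/2
iteration 2: select G,J (d=6); attach at lengths (3, 3); label the merged cluster GJ
  updated: d(AL,GJ)=141/4, d(GJ,H)=18, d(GJ,O)=33/2, d(GJ,Q)=44, d(GJ,V)=36
iteration 3: select O,V (d=6); attach at lengths (3, 3); label the merged cluster OV
  updated: d(AL,OV)=75/2, d(GJ,OV)=105/4, d(H,OV)=87/2, d(OV,Q)=73/2
iteration 4: select GJ,H (d=18); attach at lengths (6, 9); label the merged cluster GHJ
  updated: d(AL,GHJ)=103/3, d(GHJ,OV)=32, d(GHJ,Q)=119/3
iteration 5: select AL,Q (d=57/2); attach at lengths (51/4, 57/4); label the merged cluster ALQ
  updated: d(ALQ,GHJ)=325/9, d(ALQ,OV)=223/6
iteration 6: select GHJ,OV (d=32); attach at lengths (7, 13); label the merged cluster GHJOV
  updated: d(ALQ,GHJOV)=548/15
iteration 7: select ALQ,GHJOV (d=548/15); attach at lengths (241/60, 34/15); label the merged cluster AGHJLOQV
final tree: (((A:3/2,L:3/2):51/4,Q:57/4):241/60,(((G:3,J:3):6,H:9):7,(O:3,V:3):13):34/15)
total length: 4997/60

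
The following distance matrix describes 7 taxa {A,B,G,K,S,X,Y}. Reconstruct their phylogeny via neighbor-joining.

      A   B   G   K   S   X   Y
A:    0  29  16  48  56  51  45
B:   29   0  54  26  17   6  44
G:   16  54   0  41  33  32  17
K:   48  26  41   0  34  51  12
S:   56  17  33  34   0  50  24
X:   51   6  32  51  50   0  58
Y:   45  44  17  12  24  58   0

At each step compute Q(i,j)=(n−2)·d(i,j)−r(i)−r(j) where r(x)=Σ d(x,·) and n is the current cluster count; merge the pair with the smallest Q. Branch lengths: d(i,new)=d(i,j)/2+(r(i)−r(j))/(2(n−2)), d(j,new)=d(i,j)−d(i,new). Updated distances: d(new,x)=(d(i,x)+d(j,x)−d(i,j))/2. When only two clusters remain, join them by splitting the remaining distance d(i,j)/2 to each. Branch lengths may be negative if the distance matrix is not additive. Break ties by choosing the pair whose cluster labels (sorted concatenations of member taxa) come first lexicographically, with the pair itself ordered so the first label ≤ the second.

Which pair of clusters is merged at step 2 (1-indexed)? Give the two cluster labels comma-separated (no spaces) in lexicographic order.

A,G

1. join B+X (d=6, Q=-394) ⇒ BX; edges |B|=-21/5, |X|=51/5
  updated: d(A,BX)=37, d(BX,G)=40, d(BX,K)=71/2, d(BX,S)=61/2, d(BX,Y)=48
2. join A+G (d=16, Q=-285) ⇒ AG; edges |A|=119/8, |G|=9/8
  updated: d(AG,BX)=61/2, d(AG,K)=73/2, d(AG,S)=73/2, d(AG,Y)=23
3. join K+Y (d=12, Q=-189) ⇒ KY; edges |K|=47/6, |Y|=25/6
  updated: d(AG,KY)=95/4, d(BX,KY)=143/4, d(KY,S)=23
4. join AG+BX (d=61/2, Q=-253/2) ⇒ ABGX; edges |AG|=55/4, |BX|=67/4
  updated: d(ABGX,KY)=29/2, d(ABGX,S)=73/4
5. join ABGX+KY (d=29/2, Q=-223/4) ⇒ ABGKXY; edges |ABGX|=39/8, |KY|=77/8
  updated: d(ABGKXY,S)=107/8
6. join ABGKXY+S (d=107/8) ⇒ ABGKSXY; edges |ABGKXY|=107/16, |S|=107/16
final tree: ((((A:119/8,G:9/8):55/4,(B:-21/5,X:51/5):67/4):39/8,(K:47/6,Y:25/6):77/8):107/16,S:107/16)
total length: 739/8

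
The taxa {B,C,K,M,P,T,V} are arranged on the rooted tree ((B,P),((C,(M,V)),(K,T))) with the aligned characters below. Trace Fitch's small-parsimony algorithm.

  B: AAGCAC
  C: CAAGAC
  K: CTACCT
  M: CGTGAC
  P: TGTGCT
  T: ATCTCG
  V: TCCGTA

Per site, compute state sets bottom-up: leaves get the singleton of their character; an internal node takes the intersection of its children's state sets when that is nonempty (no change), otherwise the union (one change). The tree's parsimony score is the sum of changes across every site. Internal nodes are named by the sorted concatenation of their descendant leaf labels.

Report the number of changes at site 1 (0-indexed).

BP@0: {A} ∪ {T} = {A,T} (union, +1)
MV@0: {C} ∪ {T} = {C,T} (union, +1)
CMV@0: {C} ∩ {C,T} = {C} (intersection, +0)
KT@0: {C} ∪ {A} = {A,C} (union, +1)
CKMTV@0: {C} ∩ {A,C} = {C} (intersection, +0)
BCKMPTV@0: {A,T} ∪ {C} = {A,C,T} (union, +1)
BP@1: {A} ∪ {G} = {A,G} (union, +1)
MV@1: {G} ∪ {C} = {C,G} (union, +1)
CMV@1: {A} ∪ {C,G} = {A,C,G} (union, +1)
KT@1: {T} ∩ {T} = {T} (intersection, +0)
CKMTV@1: {A,C,G} ∪ {T} = {A,C,G,T} (union, +1)
BCKMPTV@1: {A,G} ∩ {A,C,G,T} = {A,G} (intersection, +0)
BP@2: {G} ∪ {T} = {G,T} (union, +1)
MV@2: {T} ∪ {C} = {C,T} (union, +1)
CMV@2: {A} ∪ {C,T} = {A,C,T} (union, +1)
KT@2: {A} ∪ {C} = {A,C} (union, +1)
CKMTV@2: {A,C,T} ∩ {A,C} = {A,C} (intersection, +0)
BCKMPTV@2: {G,T} ∪ {A,C} = {A,C,G,T} (union, +1)
BP@3: {C} ∪ {G} = {C,G} (union, +1)
MV@3: {G} ∩ {G} = {G} (intersection, +0)
CMV@3: {G} ∩ {G} = {G} (intersection, +0)
KT@3: {C} ∪ {T} = {C,T} (union, +1)
CKMTV@3: {G} ∪ {C,T} = {C,G,T} (union, +1)
BCKMPTV@3: {C,G} ∩ {C,G,T} = {C,G} (intersection, +0)
BP@4: {A} ∪ {C} = {A,C} (union, +1)
MV@4: {A} ∪ {T} = {A,T} (union, +1)
CMV@4: {A} ∩ {A,T} = {A} (intersection, +0)
KT@4: {C} ∩ {C} = {C} (intersection, +0)
CKMTV@4: {A} ∪ {C} = {A,C} (union, +1)
BCKMPTV@4: {A,C} ∩ {A,C} = {A,C} (intersection, +0)
BP@5: {C} ∪ {T} = {C,T} (union, +1)
MV@5: {C} ∪ {A} = {A,C} (union, +1)
CMV@5: {C} ∩ {A,C} = {C} (intersection, +0)
KT@5: {T} ∪ {G} = {G,T} (union, +1)
CKMTV@5: {C} ∪ {G,T} = {C,G,T} (union, +1)
BCKMPTV@5: {C,T} ∩ {C,G,T} = {C,T} (intersection, +0)
per-site changes: [4, 4, 5, 3, 3, 4]; total = 23

4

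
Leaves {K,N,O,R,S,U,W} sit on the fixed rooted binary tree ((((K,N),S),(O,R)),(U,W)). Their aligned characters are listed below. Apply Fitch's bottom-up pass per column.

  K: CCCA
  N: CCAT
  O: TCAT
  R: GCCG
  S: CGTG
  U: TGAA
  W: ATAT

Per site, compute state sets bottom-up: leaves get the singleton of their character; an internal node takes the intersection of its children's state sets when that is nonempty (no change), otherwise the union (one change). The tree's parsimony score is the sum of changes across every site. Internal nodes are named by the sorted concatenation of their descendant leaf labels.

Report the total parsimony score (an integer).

13

[col 0] KN: children K:{C}, N:{C} ∩→ {C}; cost 0
[col 0] KNS: children KN:{C}, S:{C} ∩→ {C}; cost 0
[col 0] OR: children O:{T}, R:{G} ∪→ {G,T}; cost 1
[col 0] KNORS: children KNS:{C}, OR:{G,T} ∪→ {C,G,T}; cost 1
[col 0] UW: children U:{T}, W:{A} ∪→ {A,T}; cost 1
[col 0] KNORSUW: children KNORS:{C,G,T}, UW:{A,T} ∩→ {T}; cost 0
[col 1] KN: children K:{C}, N:{C} ∩→ {C}; cost 0
[col 1] KNS: children KN:{C}, S:{G} ∪→ {C,G}; cost 1
[col 1] OR: children O:{C}, R:{C} ∩→ {C}; cost 0
[col 1] KNORS: children KNS:{C,G}, OR:{C} ∩→ {C}; cost 0
[col 1] UW: children U:{G}, W:{T} ∪→ {G,T}; cost 1
[col 1] KNORSUW: children KNORS:{C}, UW:{G,T} ∪→ {C,G,T}; cost 1
[col 2] KN: children K:{C}, N:{A} ∪→ {A,C}; cost 1
[col 2] KNS: children KN:{A,C}, S:{T} ∪→ {A,C,T}; cost 1
[col 2] OR: children O:{A}, R:{C} ∪→ {A,C}; cost 1
[col 2] KNORS: children KNS:{A,C,T}, OR:{A,C} ∩→ {A,C}; cost 0
[col 2] UW: children U:{A}, W:{A} ∩→ {A}; cost 0
[col 2] KNORSUW: children KNORS:{A,C}, UW:{A} ∩→ {A}; cost 0
[col 3] KN: children K:{A}, N:{T} ∪→ {A,T}; cost 1
[col 3] KNS: children KN:{A,T}, S:{G} ∪→ {A,G,T}; cost 1
[col 3] OR: children O:{T}, R:{G} ∪→ {G,T}; cost 1
[col 3] KNORS: children KNS:{A,G,T}, OR:{G,T} ∩→ {G,T}; cost 0
[col 3] UW: children U:{A}, W:{T} ∪→ {A,T}; cost 1
[col 3] KNORSUW: children KNORS:{G,T}, UW:{A,T} ∩→ {T}; cost 0
per-site changes: [3, 3, 3, 4]; total = 13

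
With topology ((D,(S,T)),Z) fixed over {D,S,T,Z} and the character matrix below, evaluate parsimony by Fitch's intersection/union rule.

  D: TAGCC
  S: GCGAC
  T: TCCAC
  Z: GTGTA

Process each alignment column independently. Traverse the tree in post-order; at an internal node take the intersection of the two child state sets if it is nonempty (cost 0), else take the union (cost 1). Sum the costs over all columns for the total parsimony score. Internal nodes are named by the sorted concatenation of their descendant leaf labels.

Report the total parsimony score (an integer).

site 0, node ST: S={G} ∪ T={T} → {G,T} (+1)
site 0, node DST: D={T} ∩ ST={G,T} → {T} (+0)
site 0, node DSTZ: DST={T} ∪ Z={G} → {G,T} (+1)
site 1, node ST: S={C} ∩ T={C} → {C} (+0)
site 1, node DST: D={A} ∪ ST={C} → {A,C} (+1)
site 1, node DSTZ: DST={A,C} ∪ Z={T} → {A,C,T} (+1)
site 2, node ST: S={G} ∪ T={C} → {C,G} (+1)
site 2, node DST: D={G} ∩ ST={C,G} → {G} (+0)
site 2, node DSTZ: DST={G} ∩ Z={G} → {G} (+0)
site 3, node ST: S={A} ∩ T={A} → {A} (+0)
site 3, node DST: D={C} ∪ ST={A} → {A,C} (+1)
site 3, node DSTZ: DST={A,C} ∪ Z={T} → {A,C,T} (+1)
site 4, node ST: S={C} ∩ T={C} → {C} (+0)
site 4, node DST: D={C} ∩ ST={C} → {C} (+0)
site 4, node DSTZ: DST={C} ∪ Z={A} → {A,C} (+1)
per-site changes: [2, 2, 1, 2, 1]; total = 8

8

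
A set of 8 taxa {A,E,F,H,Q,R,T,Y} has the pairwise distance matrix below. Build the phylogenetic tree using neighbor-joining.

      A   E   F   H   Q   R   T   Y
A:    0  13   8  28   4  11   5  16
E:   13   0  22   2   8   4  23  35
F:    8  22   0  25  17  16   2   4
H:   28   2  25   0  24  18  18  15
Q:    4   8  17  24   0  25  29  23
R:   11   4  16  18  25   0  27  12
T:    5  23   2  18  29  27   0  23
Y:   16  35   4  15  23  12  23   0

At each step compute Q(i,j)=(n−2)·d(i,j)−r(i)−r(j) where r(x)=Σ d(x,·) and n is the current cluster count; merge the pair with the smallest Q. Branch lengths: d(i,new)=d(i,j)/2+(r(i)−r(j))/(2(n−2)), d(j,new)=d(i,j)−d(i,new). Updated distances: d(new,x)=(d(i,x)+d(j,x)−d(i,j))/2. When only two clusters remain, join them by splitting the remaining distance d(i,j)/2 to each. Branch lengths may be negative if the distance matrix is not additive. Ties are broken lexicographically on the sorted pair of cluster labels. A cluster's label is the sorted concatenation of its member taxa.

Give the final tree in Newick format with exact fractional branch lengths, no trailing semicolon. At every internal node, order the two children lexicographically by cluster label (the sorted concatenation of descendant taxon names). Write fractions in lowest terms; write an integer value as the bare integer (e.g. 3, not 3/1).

((((A:-17/8,Q:49/8):89/16,((E:-11/12,H:35/12):163/24,R:77/24):81/16):45/16,(F:-13/5,T:23/5):43/8):57/16,Y:57/16)

step 1: merge (E,H) at d=2, Q=-225; branch lengths E→-11/12, H→35/12; new cluster EH
  updated: d(A,EH)=39/2, d(EH,F)=45/2, d(EH,Q)=15, d(EH,R)=10, d(EH,T)=39/2, d(EH,Y)=24
step 2: merge (F,T) at d=2, Q=-165; branch lengths F→-13/5, T→23/5; new cluster FT
  updated: d(A,FT)=11/2, d(EH,FT)=20, d(FT,Q)=22, d(FT,R)=41/2, d(FT,Y)=25/2
step 3: merge (A,Q) at d=4, Q=-129; branch lengths A→-17/8, Q→49/8; new cluster AQ
  updated: d(AQ,EH)=61/4, d(AQ,FT)=47/4, d(AQ,R)=16, d(AQ,Y)=35/2
step 4: merge (EH,R) at d=10, Q=-391/4; branch lengths EH→163/24, R→77/24; new cluster EHR
  updated: d(AQ,EHR)=85/8, d(EHR,FT)=61/4, d(EHR,Y)=13
step 5: merge (AQ,EHR) at d=85/8, Q=-115/2; branch lengths AQ→89/16, EHR→81/16; new cluster AEHQR
  updated: d(AEHQR,FT)=131/16, d(AEHQR,Y)=159/16
step 6: merge (AEHQR,FT) at d=131/16, Q=-245/8; branch lengths AEHQR→45/16, FT→43/8; new cluster AEFHQRT
  updated: d(AEFHQRT,Y)=57/8
step 7: merge (AEFHQRT,Y) at d=57/8; branch lengths AEFHQRT→57/16, Y→57/16; new cluster AEFHQRTY
final tree: ((((A:-17/8,Q:49/8):89/16,((E:-11/12,H:35/12):163/24,R:77/24):81/16):45/16,(F:-13/5,T:23/5):43/8):57/16,Y:57/16)
total length: 703/16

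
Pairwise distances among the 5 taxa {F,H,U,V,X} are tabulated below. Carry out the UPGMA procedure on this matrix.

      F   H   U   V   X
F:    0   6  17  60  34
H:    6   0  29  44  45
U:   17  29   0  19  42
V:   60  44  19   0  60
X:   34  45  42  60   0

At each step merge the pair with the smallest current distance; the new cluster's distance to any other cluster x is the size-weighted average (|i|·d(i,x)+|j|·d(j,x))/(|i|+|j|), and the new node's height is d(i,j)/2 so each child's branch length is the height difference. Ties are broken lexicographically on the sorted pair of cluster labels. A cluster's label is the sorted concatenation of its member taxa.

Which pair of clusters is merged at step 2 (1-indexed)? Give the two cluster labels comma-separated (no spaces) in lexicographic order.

iteration 1: select F,H (d=6); attach at lengths (3, 3); label the merged cluster FH
  updated: d(FH,U)=23, d(FH,V)=52, d(FH,X)=79/2
iteration 2: select U,V (d=19); attach at lengths (19/2, 19/2); label the merged cluster UV
  updated: d(FH,UV)=75/2, d(UV,X)=51
iteration 3: select FH,UV (d=75/2); attach at lengths (63/4, 37/4); label the merged cluster FHUV
  updated: d(FHUV,X)=181/4
iteration 4: select FHUV,X (d=181/4); attach at lengths (31/8, 181/8); label the merged cluster FHUVX
final tree: (((F:3,H:3):63/4,(U:19/2,V:19/2):37/4):31/8,X:181/8)
total length: 153/2

U,V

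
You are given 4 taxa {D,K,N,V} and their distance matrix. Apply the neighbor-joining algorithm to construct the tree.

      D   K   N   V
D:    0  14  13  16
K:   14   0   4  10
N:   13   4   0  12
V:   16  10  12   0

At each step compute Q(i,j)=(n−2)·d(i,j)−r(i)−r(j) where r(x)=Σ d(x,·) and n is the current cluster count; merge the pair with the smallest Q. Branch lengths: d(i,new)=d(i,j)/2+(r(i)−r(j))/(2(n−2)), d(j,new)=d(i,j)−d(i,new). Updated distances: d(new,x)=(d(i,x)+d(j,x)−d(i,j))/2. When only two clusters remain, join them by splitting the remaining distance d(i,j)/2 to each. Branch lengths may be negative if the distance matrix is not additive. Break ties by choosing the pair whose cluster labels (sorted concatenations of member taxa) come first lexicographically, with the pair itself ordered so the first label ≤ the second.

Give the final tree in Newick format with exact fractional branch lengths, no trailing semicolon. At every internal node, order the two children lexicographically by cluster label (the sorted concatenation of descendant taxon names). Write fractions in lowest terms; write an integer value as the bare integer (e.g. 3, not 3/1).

(((D:37/4,V:27/4):9/4,K:7/4):9/8,N:9/8)

1. join D+V (d=16, Q=-49) ⇒ DV; edges |D|=37/4, |V|=27/4
  updated: d(DV,K)=4, d(DV,N)=9/2
2. join DV+K (d=4, Q=-25/2) ⇒ DKV; edges |DV|=9/4, |K|=7/4
  updated: d(DKV,N)=9/4
3. join DKV+N (d=9/4) ⇒ DKNV; edges |DKV|=9/8, |N|=9/8
final tree: (((D:37/4,V:27/4):9/4,K:7/4):9/8,N:9/8)
total length: 89/4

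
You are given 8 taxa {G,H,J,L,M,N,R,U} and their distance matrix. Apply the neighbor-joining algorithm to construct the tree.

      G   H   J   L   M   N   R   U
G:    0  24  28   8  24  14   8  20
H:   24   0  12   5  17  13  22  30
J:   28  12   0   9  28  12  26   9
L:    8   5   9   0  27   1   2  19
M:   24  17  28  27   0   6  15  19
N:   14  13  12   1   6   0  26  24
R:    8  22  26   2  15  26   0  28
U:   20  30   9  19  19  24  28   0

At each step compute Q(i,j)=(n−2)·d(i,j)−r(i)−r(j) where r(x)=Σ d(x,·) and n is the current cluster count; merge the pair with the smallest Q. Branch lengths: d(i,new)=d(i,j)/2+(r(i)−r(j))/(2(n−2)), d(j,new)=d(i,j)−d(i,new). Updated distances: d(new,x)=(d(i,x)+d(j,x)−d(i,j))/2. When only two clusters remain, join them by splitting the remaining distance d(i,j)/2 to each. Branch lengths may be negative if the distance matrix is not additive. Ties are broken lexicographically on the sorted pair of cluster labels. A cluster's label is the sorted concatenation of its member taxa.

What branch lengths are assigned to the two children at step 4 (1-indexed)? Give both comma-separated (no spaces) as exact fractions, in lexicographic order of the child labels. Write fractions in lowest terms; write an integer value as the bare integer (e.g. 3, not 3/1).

iteration 1: select J,U (d=9, Q=-219); attach at lengths (29/12, 79/12); label the merged cluster JU
  updated: d(G,JU)=39/2, d(H,JU)=33/2, d(JU,L)=19/2, d(JU,M)=19, d(JU,N)=27/2, d(JU,R)=45/2
iteration 2: select G,R (d=8, Q=-153); attach at lengths (21/5, 19/5); label the merged cluster GR
  updated: d(GR,H)=19, d(GR,JU)=17, d(GR,L)=1, d(GR,M)=31/2, d(GR,N)=16
iteration 3: select M,N (d=6, Q=-110); attach at lengths (59/8, -11/8); label the merged cluster MN
  updated: d(GR,MN)=51/4, d(H,MN)=12, d(JU,MN)=53/4, d(L,MN)=11
iteration 4: select GR,L (d=1, Q=-293/4); attach at lengths (35/8, -27/8); label the merged cluster GLR
  updated: d(GLR,H)=23/2, d(GLR,JU)=51/4, d(GLR,MN)=91/8
iteration 5: select GLR,H (d=23/2, Q=-421/8); attach at lengths (149/32, 219/32); label the merged cluster GHLR
  updated: d(GHLR,JU)=71/8, d(GHLR,MN)=95/16
iteration 6: select GHLR,JU (d=71/8, Q=-449/16); attach at lengths (25/32, 259/32); label the merged cluster GHJLRU
  updated: d(GHJLRU,MN)=165/32
iteration 7: select GHJLRU,MN (d=165/32); attach at lengths (165/64, 165/64); label the merged cluster GHJLMNRU
final tree: (((((G:21/5,R:19/5):35/8,L:-27/8):149/32,H:219/32):25/32,(J:29/12,U:79/12):259/32):165/64,(M:59/8,N:-11/8):165/64)
total length: 1585/32

35/8,-27/8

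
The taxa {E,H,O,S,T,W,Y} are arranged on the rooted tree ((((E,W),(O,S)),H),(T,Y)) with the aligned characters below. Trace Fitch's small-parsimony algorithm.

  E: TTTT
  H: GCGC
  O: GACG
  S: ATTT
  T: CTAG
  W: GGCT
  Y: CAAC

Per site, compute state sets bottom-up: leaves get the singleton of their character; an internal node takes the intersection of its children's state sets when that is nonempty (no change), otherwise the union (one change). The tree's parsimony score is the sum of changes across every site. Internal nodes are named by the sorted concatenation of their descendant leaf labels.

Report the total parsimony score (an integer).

EW@0: {T} ∪ {G} = {G,T} (union, +1)
OS@0: {G} ∪ {A} = {A,G} (union, +1)
EOSW@0: {G,T} ∩ {A,G} = {G} (intersection, +0)
EHOSW@0: {G} ∩ {G} = {G} (intersection, +0)
TY@0: {C} ∩ {C} = {C} (intersection, +0)
EHOSTWY@0: {G} ∪ {C} = {C,G} (union, +1)
EW@1: {T} ∪ {G} = {G,T} (union, +1)
OS@1: {A} ∪ {T} = {A,T} (union, +1)
EOSW@1: {G,T} ∩ {A,T} = {T} (intersection, +0)
EHOSW@1: {T} ∪ {C} = {C,T} (union, +1)
TY@1: {T} ∪ {A} = {A,T} (union, +1)
EHOSTWY@1: {C,T} ∩ {A,T} = {T} (intersection, +0)
EW@2: {T} ∪ {C} = {C,T} (union, +1)
OS@2: {C} ∪ {T} = {C,T} (union, +1)
EOSW@2: {C,T} ∩ {C,T} = {C,T} (intersection, +0)
EHOSW@2: {C,T} ∪ {G} = {C,G,T} (union, +1)
TY@2: {A} ∩ {A} = {A} (intersection, +0)
EHOSTWY@2: {C,G,T} ∪ {A} = {A,C,G,T} (union, +1)
EW@3: {T} ∩ {T} = {T} (intersection, +0)
OS@3: {G} ∪ {T} = {G,T} (union, +1)
EOSW@3: {T} ∩ {G,T} = {T} (intersection, +0)
EHOSW@3: {T} ∪ {C} = {C,T} (union, +1)
TY@3: {G} ∪ {C} = {C,G} (union, +1)
EHOSTWY@3: {C,T} ∩ {C,G} = {C} (intersection, +0)
per-site changes: [3, 4, 4, 3]; total = 14

14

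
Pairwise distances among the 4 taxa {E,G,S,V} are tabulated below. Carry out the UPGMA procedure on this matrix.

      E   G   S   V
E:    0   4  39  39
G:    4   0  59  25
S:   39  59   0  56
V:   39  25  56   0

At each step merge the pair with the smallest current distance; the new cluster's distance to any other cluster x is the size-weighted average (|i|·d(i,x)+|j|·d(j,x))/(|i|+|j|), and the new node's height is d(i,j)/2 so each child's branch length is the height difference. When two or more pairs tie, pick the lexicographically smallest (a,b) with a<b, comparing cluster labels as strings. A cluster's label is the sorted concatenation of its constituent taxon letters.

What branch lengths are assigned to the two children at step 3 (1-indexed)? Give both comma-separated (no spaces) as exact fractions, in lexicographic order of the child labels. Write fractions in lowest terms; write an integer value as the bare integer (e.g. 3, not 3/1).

29/3,77/3

iteration 1: select E,G (d=4); attach at lengths (2, 2); label the merged cluster EG
  updated: d(EG,S)=49, d(EG,V)=32
iteration 2: select EG,V (d=32); attach at lengths (14, 16); label the merged cluster EGV
  updated: d(EGV,S)=154/3
iteration 3: select EGV,S (d=154/3); attach at lengths (29/3, 77/3); label the merged cluster EGSV
final tree: (((E:2,G:2):14,V:16):29/3,S:77/3)
total length: 208/3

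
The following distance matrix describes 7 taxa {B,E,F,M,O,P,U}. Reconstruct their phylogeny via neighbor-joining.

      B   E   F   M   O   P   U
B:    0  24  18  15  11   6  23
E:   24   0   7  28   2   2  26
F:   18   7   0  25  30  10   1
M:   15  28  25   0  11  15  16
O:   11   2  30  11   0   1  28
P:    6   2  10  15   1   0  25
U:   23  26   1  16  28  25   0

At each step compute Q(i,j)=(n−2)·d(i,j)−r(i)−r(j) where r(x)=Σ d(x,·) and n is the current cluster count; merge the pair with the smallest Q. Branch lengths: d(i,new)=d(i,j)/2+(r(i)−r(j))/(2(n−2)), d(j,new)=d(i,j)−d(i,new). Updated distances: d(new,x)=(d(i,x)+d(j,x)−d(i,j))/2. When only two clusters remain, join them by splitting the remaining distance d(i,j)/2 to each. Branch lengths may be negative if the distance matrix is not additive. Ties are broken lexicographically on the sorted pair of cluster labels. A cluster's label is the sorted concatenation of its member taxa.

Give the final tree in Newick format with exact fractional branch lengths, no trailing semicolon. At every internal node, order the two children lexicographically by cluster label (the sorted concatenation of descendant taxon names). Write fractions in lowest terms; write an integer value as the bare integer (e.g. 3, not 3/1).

iteration 1: select F,U (d=1, Q=-205); attach at lengths (-23/10, 33/10); label the merged cluster FU
  updated: d(B,FU)=20, d(E,FU)=16, d(FU,M)=20, d(FU,O)=57/2, d(FU,P)=17
iteration 2: select E,O (d=2, Q=-235/2); attach at lengths (53/16, -21/16); label the merged cluster EO
  updated: d(B,EO)=33/2, d(EO,FU)=85/4, d(EO,M)=37/2, d(EO,P)=1/2
iteration 3: select EO,P (d=1/2, Q=-375/4); attach at lengths (79/24, -67/24); label the merged cluster EOP
  updated: d(B,EOP)=11, d(EOP,FU)=151/8, d(EOP,M)=33/2
iteration 4: select B,EOP (d=11, Q=-563/8); attach at lengths (173/32, 179/32); label the merged cluster BEOP
  updated: d(BEOP,FU)=223/16, d(BEOP,M)=41/4
iteration 5: select BEOP,FU (d=223/16, Q=-707/16); attach at lengths (67/32, 379/32); label the merged cluster BEFOPU
  updated: d(BEFOPU,M)=261/32
iteration 6: select BEFOPU,M (d=261/32); attach at lengths (261/64, 261/64); label the merged cluster BEFMOPU
final tree: (((B:173/32,((E:53/16,O:-21/16):79/24,P:-67/24):179/32):67/32,(F:-23/10,U:33/10):379/32):261/64,M:261/64)
total length: 1171/32

(((B:173/32,((E:53/16,O:-21/16):79/24,P:-67/24):179/32):67/32,(F:-23/10,U:33/10):379/32):261/64,M:261/64)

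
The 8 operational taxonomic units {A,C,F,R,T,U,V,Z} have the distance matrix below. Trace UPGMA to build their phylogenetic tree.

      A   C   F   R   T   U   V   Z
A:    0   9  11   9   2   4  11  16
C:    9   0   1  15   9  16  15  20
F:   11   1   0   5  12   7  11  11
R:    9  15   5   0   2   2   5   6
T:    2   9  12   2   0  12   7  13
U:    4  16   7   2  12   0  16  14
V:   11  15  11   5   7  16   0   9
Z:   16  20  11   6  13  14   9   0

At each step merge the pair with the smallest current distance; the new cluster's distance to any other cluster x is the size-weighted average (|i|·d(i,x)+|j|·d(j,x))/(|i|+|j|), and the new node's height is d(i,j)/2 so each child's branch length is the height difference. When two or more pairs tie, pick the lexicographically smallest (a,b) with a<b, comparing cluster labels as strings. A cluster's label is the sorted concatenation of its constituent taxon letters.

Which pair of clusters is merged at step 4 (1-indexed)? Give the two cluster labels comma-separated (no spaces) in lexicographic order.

iteration 1: select C,F (d=1); attach at lengths (1/2, 1/2); label the merged cluster CF
  updated: d(A,CF)=10, d(CF,R)=10, d(CF,T)=21/2, d(CF,U)=23/2, d(CF,V)=13, d(CF,Z)=31/2
iteration 2: select A,T (d=2); attach at lengths (1, 1); label the merged cluster AT
  updated: d(AT,CF)=41/4, d(AT,R)=11/2, d(AT,U)=8, d(AT,V)=9, d(AT,Z)=29/2
iteration 3: select R,U (d=2); attach at lengths (1, 1); label the merged cluster RU
  updated: d(AT,RU)=27/4, d(CF,RU)=43/4, d(RU,V)=21/2, d(RU,Z)=10
iteration 4: select AT,RU (d=27/4); attach at lengths (19/8, 19/8); label the merged cluster ARTU
  updated: d(ARTU,CF)=21/2, d(ARTU,V)=39/4, d(ARTU,Z)=49/4
iteration 5: select V,Z (d=9); attach at lengths (9/2, 9/2); label the merged cluster VZ
  updated: d(ARTU,VZ)=11, d(CF,VZ)=57/4
iteration 6: select ARTU,CF (d=21/2); attach at lengths (15/8, 19/4); label the merged cluster ACFRTU
  updated: d(ACFRTU,VZ)=145/12
iteration 7: select ACFRTU,VZ (d=145/12); attach at lengths (19/24, 37/24); label the merged cluster ACFRTUVZ
final tree: ((((A:1,T:1):19/8,(R:1,U:1):19/8):15/8,(C:1/2,F:1/2):19/4):19/24,(V:9/2,Z:9/2):37/24)
total length: 665/24

AT,RU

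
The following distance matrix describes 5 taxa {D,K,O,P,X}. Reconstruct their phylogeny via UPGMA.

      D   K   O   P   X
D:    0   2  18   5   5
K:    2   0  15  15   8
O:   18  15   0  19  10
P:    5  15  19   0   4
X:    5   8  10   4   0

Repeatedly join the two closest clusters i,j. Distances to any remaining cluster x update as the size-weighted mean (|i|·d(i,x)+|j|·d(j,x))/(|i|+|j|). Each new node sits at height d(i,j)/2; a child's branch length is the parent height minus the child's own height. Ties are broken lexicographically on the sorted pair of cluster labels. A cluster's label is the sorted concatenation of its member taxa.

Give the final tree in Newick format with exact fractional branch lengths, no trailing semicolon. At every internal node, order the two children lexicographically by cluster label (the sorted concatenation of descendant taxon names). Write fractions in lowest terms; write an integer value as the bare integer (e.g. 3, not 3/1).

1. join D+K (d=2) ⇒ DK; edges |D|=1, |K|=1
  updated: d(DK,O)=33/2, d(DK,P)=10, d(DK,X)=13/2
2. join P+X (d=4) ⇒ PX; edges |P|=2, |X|=2
  updated: d(DK,PX)=33/4, d(O,PX)=29/2
3. join DK+PX (d=33/4) ⇒ DKPX; edges |DK|=25/8, |PX|=17/8
  updated: d(DKPX,O)=31/2
4. join DKPX+O (d=31/2) ⇒ DKOPX; edges |DKPX|=29/8, |O|=31/4
final tree: (((D:1,K:1):25/8,(P:2,X:2):17/8):29/8,O:31/4)
total length: 181/8

(((D:1,K:1):25/8,(P:2,X:2):17/8):29/8,O:31/4)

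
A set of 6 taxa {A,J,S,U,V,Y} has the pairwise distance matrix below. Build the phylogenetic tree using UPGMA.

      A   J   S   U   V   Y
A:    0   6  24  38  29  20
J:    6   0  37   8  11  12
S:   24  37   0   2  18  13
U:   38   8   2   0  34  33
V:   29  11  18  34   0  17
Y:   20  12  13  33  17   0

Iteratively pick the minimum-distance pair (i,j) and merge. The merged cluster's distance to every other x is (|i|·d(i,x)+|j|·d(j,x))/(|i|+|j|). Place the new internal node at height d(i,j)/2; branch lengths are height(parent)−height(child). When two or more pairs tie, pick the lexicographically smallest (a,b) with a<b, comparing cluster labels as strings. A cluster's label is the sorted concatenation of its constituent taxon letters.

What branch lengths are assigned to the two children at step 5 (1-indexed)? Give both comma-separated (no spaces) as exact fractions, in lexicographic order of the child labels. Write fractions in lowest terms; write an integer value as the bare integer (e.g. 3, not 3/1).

step 1: merge (S,U) at d=2; branch lengths S→1, U→1; new cluster SU
  updated: d(A,SU)=31, d(J,SU)=45/2, d(SU,V)=26, d(SU,Y)=23
step 2: merge (A,J) at d=6; branch lengths A→3, J→3; new cluster AJ
  updated: d(AJ,SU)=107/4, d(AJ,V)=20, d(AJ,Y)=16
step 3: merge (AJ,Y) at d=16; branch lengths AJ→5, Y→8; new cluster AJY
  updated: d(AJY,SU)=51/2, d(AJY,V)=19
step 4: merge (AJY,V) at d=19; branch lengths AJY→3/2, V→19/2; new cluster AJVY
  updated: d(AJVY,SU)=205/8
step 5: merge (AJVY,SU) at d=205/8; branch lengths AJVY→53/16, SU→189/16; new cluster AJSUVY
final tree: ((((A:3,J:3):5,Y:8):3/2,V:19/2):53/16,(S:1,U:1):189/16)
total length: 377/8

53/16,189/16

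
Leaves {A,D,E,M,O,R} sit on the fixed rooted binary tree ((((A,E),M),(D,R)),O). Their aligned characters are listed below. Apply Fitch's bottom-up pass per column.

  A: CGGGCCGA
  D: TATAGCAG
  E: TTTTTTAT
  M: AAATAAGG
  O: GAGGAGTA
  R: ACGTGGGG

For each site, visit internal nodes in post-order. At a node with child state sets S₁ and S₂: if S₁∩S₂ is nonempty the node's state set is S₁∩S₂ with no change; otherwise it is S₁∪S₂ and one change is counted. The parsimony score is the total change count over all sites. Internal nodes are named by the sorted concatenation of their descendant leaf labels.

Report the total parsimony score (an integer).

26

site 0, node AE: A={C} ∪ E={T} → {C,T} (+1)
site 0, node AEM: AE={C,T} ∪ M={A} → {A,C,T} (+1)
site 0, node DR: D={T} ∪ R={A} → {A,T} (+1)
site 0, node ADEMR: AEM={A,C,T} ∩ DR={A,T} → {A,T} (+0)
site 0, node ADEMOR: ADEMR={A,T} ∪ O={G} → {A,G,T} (+1)
site 1, node AE: A={G} ∪ E={T} → {G,T} (+1)
site 1, node AEM: AE={G,T} ∪ M={A} → {A,G,T} (+1)
site 1, node DR: D={A} ∪ R={C} → {A,C} (+1)
site 1, node ADEMR: AEM={A,G,T} ∩ DR={A,C} → {A} (+0)
site 1, node ADEMOR: ADEMR={A} ∩ O={A} → {A} (+0)
site 2, node AE: A={G} ∪ E={T} → {G,T} (+1)
site 2, node AEM: AE={G,T} ∪ M={A} → {A,G,T} (+1)
site 2, node DR: D={T} ∪ R={G} → {G,T} (+1)
site 2, node ADEMR: AEM={A,G,T} ∩ DR={G,T} → {G,T} (+0)
site 2, node ADEMOR: ADEMR={G,T} ∩ O={G} → {G} (+0)
site 3, node AE: A={G} ∪ E={T} → {G,T} (+1)
site 3, node AEM: AE={G,T} ∩ M={T} → {T} (+0)
site 3, node DR: D={A} ∪ R={T} → {A,T} (+1)
site 3, node ADEMR: AEM={T} ∩ DR={A,T} → {T} (+0)
site 3, node ADEMOR: ADEMR={T} ∪ O={G} → {G,T} (+1)
site 4, node AE: A={C} ∪ E={T} → {C,T} (+1)
site 4, node AEM: AE={C,T} ∪ M={A} → {A,C,T} (+1)
site 4, node DR: D={G} ∩ R={G} → {G} (+0)
site 4, node ADEMR: AEM={A,C,T} ∪ DR={G} → {A,C,G,T} (+1)
site 4, node ADEMOR: ADEMR={A,C,G,T} ∩ O={A} → {A} (+0)
site 5, node AE: A={C} ∪ E={T} → {C,T} (+1)
site 5, node AEM: AE={C,T} ∪ M={A} → {A,C,T} (+1)
site 5, node DR: D={C} ∪ R={G} → {C,G} (+1)
site 5, node ADEMR: AEM={A,C,T} ∩ DR={C,G} → {C} (+0)
site 5, node ADEMOR: ADEMR={C} ∪ O={G} → {C,G} (+1)
site 6, node AE: A={G} ∪ E={A} → {A,G} (+1)
site 6, node AEM: AE={A,G} ∩ M={G} → {G} (+0)
site 6, node DR: D={A} ∪ R={G} → {A,G} (+1)
site 6, node ADEMR: AEM={G} ∩ DR={A,G} → {G} (+0)
site 6, node ADEMOR: ADEMR={G} ∪ O={T} → {G,T} (+1)
site 7, node AE: A={A} ∪ E={T} → {A,T} (+1)
site 7, node AEM: AE={A,T} ∪ M={G} → {A,G,T} (+1)
site 7, node DR: D={G} ∩ R={G} → {G} (+0)
site 7, node ADEMR: AEM={A,G,T} ∩ DR={G} → {G} (+0)
site 7, node ADEMOR: ADEMR={G} ∪ O={A} → {A,G} (+1)
per-site changes: [4, 3, 3, 3, 3, 4, 3, 3]; total = 26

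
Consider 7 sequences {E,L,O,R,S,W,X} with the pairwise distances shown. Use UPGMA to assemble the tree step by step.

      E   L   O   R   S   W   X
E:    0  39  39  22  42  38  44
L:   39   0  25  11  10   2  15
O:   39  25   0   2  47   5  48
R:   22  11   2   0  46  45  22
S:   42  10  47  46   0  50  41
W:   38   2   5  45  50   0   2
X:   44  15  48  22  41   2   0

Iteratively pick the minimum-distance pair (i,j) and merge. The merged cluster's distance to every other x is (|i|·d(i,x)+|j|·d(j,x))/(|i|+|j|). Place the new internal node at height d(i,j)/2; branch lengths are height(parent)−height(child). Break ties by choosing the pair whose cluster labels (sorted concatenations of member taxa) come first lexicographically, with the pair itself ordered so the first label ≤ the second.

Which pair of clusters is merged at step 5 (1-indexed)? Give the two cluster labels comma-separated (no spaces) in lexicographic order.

E,LORWX

step 1: merge (L,W) at d=2; branch lengths L→1, W→1; new cluster LW
  updated: d(E,LW)=77/2, d(LW,O)=15, d(LW,R)=28, d(LW,S)=30, d(LW,X)=17/2
step 2: merge (O,R) at d=2; branch lengths O→1, R→1; new cluster OR
  updated: d(E,OR)=61/2, d(LW,OR)=43/2, d(OR,S)=93/2, d(OR,X)=35
step 3: merge (LW,X) at d=17/2; branch lengths LW→13/4, X→17/4; new cluster LWX
  updated: d(E,LWX)=121/3, d(LWX,OR)=26, d(LWX,S)=101/3
step 4: merge (LWX,OR) at d=26; branch lengths LWX→35/4, OR→12; new cluster LORWX
  updated: d(E,LORWX)=182/5, d(LORWX,S)=194/5
step 5: merge (E,LORWX) at d=182/5; branch lengths E→91/5, LORWX→26/5; new cluster ELORWX
  updated: d(ELORWX,S)=118/3
step 6: merge (ELORWX,S) at d=118/3; branch lengths ELORWX→22/15, S→59/3; new cluster ELORSWX
final tree: ((E:91/5,(((L:1,W:1):13/4,X:17/4):35/4,(O:1,R:1):12):26/5):22/15,S:59/3)
total length: 4607/60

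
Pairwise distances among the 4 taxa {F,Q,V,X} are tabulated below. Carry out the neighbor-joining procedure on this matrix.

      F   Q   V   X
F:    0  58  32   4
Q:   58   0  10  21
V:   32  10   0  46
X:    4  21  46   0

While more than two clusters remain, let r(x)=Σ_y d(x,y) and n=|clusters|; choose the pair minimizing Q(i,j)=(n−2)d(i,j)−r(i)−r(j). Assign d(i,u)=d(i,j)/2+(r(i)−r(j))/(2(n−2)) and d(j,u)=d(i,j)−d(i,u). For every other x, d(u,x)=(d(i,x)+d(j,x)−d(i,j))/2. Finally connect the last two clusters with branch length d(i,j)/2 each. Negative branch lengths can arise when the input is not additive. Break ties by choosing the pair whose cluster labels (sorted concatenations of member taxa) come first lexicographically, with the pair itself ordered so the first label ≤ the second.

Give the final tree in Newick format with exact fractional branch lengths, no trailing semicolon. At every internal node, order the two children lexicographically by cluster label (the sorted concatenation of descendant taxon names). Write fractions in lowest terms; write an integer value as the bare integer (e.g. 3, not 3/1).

(((F:31/4,X:-15/4):129/4,Q:21/4):19/8,V:19/8)

iteration 1: select F,X (d=4, Q=-157); attach at lengths (31/4, -15/4); label the merged cluster FX
  updated: d(FX,Q)=75/2, d(FX,V)=37
iteration 2: select FX,Q (d=75/2, Q=-169/2); attach at lengths (129/4, 21/4); label the merged cluster FQX
  updated: d(FQX,V)=19/4
iteration 3: select FQX,V (d=19/4); attach at lengths (19/8, 19/8); label the merged cluster FQVX
final tree: (((F:31/4,X:-15/4):129/4,Q:21/4):19/8,V:19/8)
total length: 185/4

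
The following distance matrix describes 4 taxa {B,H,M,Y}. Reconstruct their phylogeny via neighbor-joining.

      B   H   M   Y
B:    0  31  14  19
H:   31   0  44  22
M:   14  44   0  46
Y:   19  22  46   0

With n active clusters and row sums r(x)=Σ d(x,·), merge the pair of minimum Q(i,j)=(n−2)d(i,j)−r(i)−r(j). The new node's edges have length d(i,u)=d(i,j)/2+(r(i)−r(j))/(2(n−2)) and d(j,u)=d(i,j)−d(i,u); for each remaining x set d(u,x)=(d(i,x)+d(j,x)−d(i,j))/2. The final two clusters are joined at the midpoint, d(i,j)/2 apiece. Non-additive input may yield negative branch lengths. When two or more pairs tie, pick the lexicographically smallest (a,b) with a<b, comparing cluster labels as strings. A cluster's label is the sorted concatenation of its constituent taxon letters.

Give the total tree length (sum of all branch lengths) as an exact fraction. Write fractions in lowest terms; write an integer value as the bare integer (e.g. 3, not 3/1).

1. join B+M (d=14, Q=-140) ⇒ BM; edges |B|=-3, |M|=17
  updated: d(BM,H)=61/2, d(BM,Y)=51/2
2. join BM+H (d=61/2, Q=-78) ⇒ BHM; edges |BM|=17, |H|=27/2
  updated: d(BHM,Y)=17/2
3. join BHM+Y (d=17/2) ⇒ BHMY; edges |BHM|=17/4, |Y|=17/4
final tree: (((B:-3,M:17):17,H:27/2):17/4,Y:17/4)
total length: 53

53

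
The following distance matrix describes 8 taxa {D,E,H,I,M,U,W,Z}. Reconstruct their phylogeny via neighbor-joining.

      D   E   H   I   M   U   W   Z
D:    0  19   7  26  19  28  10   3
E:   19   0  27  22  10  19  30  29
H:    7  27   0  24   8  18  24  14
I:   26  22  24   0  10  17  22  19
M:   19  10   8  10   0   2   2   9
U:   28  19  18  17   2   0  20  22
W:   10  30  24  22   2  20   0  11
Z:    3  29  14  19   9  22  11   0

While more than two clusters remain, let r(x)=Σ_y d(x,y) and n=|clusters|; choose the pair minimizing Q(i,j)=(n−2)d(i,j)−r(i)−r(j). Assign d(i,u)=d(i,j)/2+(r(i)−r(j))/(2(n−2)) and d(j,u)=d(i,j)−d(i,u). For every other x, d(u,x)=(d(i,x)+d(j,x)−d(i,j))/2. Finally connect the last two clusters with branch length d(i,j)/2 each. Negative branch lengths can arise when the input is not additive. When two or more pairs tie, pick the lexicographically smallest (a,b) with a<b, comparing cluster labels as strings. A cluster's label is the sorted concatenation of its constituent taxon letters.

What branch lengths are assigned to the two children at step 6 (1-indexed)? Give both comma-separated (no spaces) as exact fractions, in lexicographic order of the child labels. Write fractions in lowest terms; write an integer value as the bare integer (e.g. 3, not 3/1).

1. join D+Z (d=3, Q=-201) ⇒ DZ; edges |D|=23/12, |Z|=13/12
  updated: d(DZ,E)=45/2, d(DZ,H)=9, d(DZ,I)=21, d(DZ,M)=25/2, d(DZ,U)=47/2, d(DZ,W)=9
2. join DZ+H (d=9, Q=-325/2) ⇒ DHZ; edges |DZ|=13/4, |H|=23/4
  updated: d(DHZ,E)=81/4, d(DHZ,I)=18, d(DHZ,M)=23/4, d(DHZ,U)=65/4, d(DHZ,W)=12
3. join DHZ+W (d=12, Q=-441/4) ⇒ DHWZ; edges |DHZ|=137/32, |W|=247/32
  updated: d(DHWZ,E)=153/8, d(DHWZ,I)=14, d(DHWZ,M)=-17/8, d(DHWZ,U)=97/8
4. join DHWZ+M (d=-17/8, Q=-555/8) ⇒ DHMWZ; edges |DHWZ|=45/16, |M|=-79/16
  updated: d(DHMWZ,E)=125/8, d(DHMWZ,I)=209/16, d(DHMWZ,U)=65/8
5. join DHMWZ+U (d=65/8, Q=-1035/16) ⇒ DHMUWZ; edges |DHMWZ|=143/64, |U|=377/64
  updated: d(DHMUWZ,E)=53/4, d(DHMUWZ,I)=351/32
6. join DHMUWZ+E (d=53/4, Q=-1479/32) ⇒ DEHMUWZ; edges |DHMUWZ|=71/64, |E|=777/64
  updated: d(DEHMUWZ,I)=631/64
7. join DEHMUWZ+I (d=631/64) ⇒ DEHIMUWZ; edges |DEHMUWZ|=631/128, |I|=631/128
final tree: (((((((D:23/12,Z:13/12):13/4,H:23/4):137/32,W:247/32):45/16,M:-79/16):143/64,U:377/64):71/64,E:777/64):631/128,I:631/128)
total length: 3399/64

71/64,777/64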